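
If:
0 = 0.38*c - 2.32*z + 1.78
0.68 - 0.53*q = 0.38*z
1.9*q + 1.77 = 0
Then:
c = 14.17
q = -0.93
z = 3.09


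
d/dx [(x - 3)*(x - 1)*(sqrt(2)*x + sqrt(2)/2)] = sqrt(2)*(3*x^2 - 7*x + 1)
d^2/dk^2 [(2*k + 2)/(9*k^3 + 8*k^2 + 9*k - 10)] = 4*((k + 1)*(27*k^2 + 16*k + 9)^2 - (27*k^2 + 16*k + (k + 1)*(27*k + 8) + 9)*(9*k^3 + 8*k^2 + 9*k - 10))/(9*k^3 + 8*k^2 + 9*k - 10)^3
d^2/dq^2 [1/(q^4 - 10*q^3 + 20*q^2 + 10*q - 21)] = 4*((-3*q^2 + 15*q - 10)*(q^4 - 10*q^3 + 20*q^2 + 10*q - 21) + 2*(2*q^3 - 15*q^2 + 20*q + 5)^2)/(q^4 - 10*q^3 + 20*q^2 + 10*q - 21)^3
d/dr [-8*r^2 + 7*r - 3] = 7 - 16*r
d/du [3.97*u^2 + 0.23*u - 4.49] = 7.94*u + 0.23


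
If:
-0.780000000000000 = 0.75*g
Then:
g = -1.04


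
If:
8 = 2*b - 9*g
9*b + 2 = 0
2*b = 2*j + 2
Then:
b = -2/9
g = -76/81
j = -11/9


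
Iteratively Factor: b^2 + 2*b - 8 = (b - 2)*(b + 4)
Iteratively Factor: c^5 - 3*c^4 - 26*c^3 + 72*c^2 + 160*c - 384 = (c + 3)*(c^4 - 6*c^3 - 8*c^2 + 96*c - 128) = (c - 4)*(c + 3)*(c^3 - 2*c^2 - 16*c + 32) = (c - 4)*(c - 2)*(c + 3)*(c^2 - 16) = (c - 4)^2*(c - 2)*(c + 3)*(c + 4)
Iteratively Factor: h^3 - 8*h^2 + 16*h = (h)*(h^2 - 8*h + 16) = h*(h - 4)*(h - 4)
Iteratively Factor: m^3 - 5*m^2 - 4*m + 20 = (m + 2)*(m^2 - 7*m + 10) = (m - 5)*(m + 2)*(m - 2)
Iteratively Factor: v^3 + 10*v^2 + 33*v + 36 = (v + 3)*(v^2 + 7*v + 12) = (v + 3)^2*(v + 4)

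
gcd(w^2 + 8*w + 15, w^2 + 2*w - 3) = w + 3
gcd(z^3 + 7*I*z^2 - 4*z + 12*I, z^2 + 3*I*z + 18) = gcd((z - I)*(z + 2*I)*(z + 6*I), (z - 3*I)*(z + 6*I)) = z + 6*I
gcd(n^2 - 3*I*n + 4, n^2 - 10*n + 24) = 1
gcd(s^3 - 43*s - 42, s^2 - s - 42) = s^2 - s - 42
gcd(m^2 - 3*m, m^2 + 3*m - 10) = 1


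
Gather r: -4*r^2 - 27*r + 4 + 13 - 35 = -4*r^2 - 27*r - 18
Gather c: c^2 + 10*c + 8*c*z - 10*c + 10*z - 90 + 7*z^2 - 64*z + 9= c^2 + 8*c*z + 7*z^2 - 54*z - 81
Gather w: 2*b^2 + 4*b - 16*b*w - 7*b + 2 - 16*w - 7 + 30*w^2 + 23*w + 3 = 2*b^2 - 3*b + 30*w^2 + w*(7 - 16*b) - 2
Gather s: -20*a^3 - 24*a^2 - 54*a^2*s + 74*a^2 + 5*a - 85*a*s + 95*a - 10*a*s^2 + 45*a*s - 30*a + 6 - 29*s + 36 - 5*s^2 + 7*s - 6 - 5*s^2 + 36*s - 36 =-20*a^3 + 50*a^2 + 70*a + s^2*(-10*a - 10) + s*(-54*a^2 - 40*a + 14)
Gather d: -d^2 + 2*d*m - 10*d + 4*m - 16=-d^2 + d*(2*m - 10) + 4*m - 16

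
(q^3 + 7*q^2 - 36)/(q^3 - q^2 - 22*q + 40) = (q^2 + 9*q + 18)/(q^2 + q - 20)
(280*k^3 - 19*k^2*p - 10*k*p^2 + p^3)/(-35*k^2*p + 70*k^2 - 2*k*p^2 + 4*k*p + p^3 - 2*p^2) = (-8*k + p)/(p - 2)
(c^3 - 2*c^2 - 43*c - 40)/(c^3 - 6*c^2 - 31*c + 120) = (c + 1)/(c - 3)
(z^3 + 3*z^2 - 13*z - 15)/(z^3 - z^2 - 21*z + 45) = (z + 1)/(z - 3)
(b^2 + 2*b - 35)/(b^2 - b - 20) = (b + 7)/(b + 4)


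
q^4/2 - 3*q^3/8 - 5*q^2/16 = q^2*(q/2 + 1/4)*(q - 5/4)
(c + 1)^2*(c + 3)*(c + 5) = c^4 + 10*c^3 + 32*c^2 + 38*c + 15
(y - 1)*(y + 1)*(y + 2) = y^3 + 2*y^2 - y - 2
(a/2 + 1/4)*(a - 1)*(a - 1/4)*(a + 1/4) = a^4/2 - a^3/4 - 9*a^2/32 + a/64 + 1/64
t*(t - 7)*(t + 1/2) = t^3 - 13*t^2/2 - 7*t/2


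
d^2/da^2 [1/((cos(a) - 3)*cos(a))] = (-(1 - cos(2*a))^2 - 45*cos(a)/4 - 11*cos(2*a)/2 + 9*cos(3*a)/4 + 33/2)/((cos(a) - 3)^3*cos(a)^3)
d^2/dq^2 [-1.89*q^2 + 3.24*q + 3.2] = -3.78000000000000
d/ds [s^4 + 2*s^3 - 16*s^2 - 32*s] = 4*s^3 + 6*s^2 - 32*s - 32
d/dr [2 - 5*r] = -5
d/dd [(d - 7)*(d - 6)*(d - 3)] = 3*d^2 - 32*d + 81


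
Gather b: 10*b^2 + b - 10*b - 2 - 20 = 10*b^2 - 9*b - 22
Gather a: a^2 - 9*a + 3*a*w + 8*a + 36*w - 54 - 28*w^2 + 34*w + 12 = a^2 + a*(3*w - 1) - 28*w^2 + 70*w - 42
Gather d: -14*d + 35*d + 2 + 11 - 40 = 21*d - 27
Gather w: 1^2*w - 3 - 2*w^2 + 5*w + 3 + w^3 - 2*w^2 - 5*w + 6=w^3 - 4*w^2 + w + 6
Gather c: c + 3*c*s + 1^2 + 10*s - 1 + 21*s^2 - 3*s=c*(3*s + 1) + 21*s^2 + 7*s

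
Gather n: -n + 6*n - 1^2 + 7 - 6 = 5*n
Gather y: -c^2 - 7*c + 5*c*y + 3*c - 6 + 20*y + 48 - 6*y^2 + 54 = -c^2 - 4*c - 6*y^2 + y*(5*c + 20) + 96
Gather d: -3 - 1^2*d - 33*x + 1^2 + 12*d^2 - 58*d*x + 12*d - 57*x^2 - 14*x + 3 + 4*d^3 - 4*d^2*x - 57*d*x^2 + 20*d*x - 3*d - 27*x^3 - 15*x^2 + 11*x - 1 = 4*d^3 + d^2*(12 - 4*x) + d*(-57*x^2 - 38*x + 8) - 27*x^3 - 72*x^2 - 36*x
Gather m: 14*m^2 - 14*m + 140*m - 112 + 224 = 14*m^2 + 126*m + 112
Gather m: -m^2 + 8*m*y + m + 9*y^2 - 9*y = -m^2 + m*(8*y + 1) + 9*y^2 - 9*y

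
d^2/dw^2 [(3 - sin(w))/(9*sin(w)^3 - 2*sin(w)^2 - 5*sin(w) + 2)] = (324*sin(w)^7 - 2241*sin(w)^6 + 292*sin(w)^5 + 3002*sin(w)^4 - 542*sin(w)^3 - 635*sin(w)^2 - 194*sin(w) + 154)/(9*sin(w)^3 - 2*sin(w)^2 - 5*sin(w) + 2)^3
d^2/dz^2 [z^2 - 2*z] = 2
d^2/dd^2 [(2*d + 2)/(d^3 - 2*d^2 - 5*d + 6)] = 4*(3*d^5 - 7*d^3 - 39*d^2 + 48*d + 67)/(d^9 - 6*d^8 - 3*d^7 + 70*d^6 - 57*d^5 - 258*d^4 + 343*d^3 + 234*d^2 - 540*d + 216)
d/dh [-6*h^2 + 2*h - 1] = 2 - 12*h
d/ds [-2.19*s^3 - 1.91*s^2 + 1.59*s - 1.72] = -6.57*s^2 - 3.82*s + 1.59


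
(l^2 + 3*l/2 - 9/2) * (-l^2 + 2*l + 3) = -l^4 + l^3/2 + 21*l^2/2 - 9*l/2 - 27/2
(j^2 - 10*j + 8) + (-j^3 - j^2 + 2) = -j^3 - 10*j + 10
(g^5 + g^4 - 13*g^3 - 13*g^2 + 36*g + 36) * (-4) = -4*g^5 - 4*g^4 + 52*g^3 + 52*g^2 - 144*g - 144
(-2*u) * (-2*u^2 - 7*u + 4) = 4*u^3 + 14*u^2 - 8*u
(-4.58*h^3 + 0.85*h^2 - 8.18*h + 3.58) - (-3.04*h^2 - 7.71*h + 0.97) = -4.58*h^3 + 3.89*h^2 - 0.47*h + 2.61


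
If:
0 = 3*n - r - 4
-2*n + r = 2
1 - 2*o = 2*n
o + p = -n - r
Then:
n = 6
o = -11/2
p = -29/2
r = 14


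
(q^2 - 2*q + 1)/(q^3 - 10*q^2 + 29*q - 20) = (q - 1)/(q^2 - 9*q + 20)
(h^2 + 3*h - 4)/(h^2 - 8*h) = (h^2 + 3*h - 4)/(h*(h - 8))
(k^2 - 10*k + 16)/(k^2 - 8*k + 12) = (k - 8)/(k - 6)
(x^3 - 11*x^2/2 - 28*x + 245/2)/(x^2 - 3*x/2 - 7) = (x^2 - 2*x - 35)/(x + 2)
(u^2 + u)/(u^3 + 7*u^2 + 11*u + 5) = u/(u^2 + 6*u + 5)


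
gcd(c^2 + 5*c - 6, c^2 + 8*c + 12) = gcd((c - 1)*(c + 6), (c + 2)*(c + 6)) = c + 6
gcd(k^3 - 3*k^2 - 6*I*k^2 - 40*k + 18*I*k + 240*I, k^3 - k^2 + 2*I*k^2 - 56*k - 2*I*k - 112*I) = k - 8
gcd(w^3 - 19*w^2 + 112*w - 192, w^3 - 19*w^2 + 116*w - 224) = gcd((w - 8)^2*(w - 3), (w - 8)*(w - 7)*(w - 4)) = w - 8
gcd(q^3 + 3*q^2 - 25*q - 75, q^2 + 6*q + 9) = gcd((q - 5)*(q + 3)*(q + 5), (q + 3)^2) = q + 3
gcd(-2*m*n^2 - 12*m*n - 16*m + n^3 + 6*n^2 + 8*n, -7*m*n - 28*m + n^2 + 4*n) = n + 4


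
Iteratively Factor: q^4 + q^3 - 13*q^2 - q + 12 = (q - 1)*(q^3 + 2*q^2 - 11*q - 12) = (q - 3)*(q - 1)*(q^2 + 5*q + 4) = (q - 3)*(q - 1)*(q + 1)*(q + 4)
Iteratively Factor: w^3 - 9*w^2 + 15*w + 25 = (w + 1)*(w^2 - 10*w + 25) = (w - 5)*(w + 1)*(w - 5)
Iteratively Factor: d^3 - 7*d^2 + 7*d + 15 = (d - 5)*(d^2 - 2*d - 3) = (d - 5)*(d - 3)*(d + 1)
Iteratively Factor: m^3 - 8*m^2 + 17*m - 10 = (m - 1)*(m^2 - 7*m + 10) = (m - 2)*(m - 1)*(m - 5)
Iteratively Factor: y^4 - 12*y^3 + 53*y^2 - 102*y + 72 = (y - 3)*(y^3 - 9*y^2 + 26*y - 24) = (y - 4)*(y - 3)*(y^2 - 5*y + 6) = (y - 4)*(y - 3)*(y - 2)*(y - 3)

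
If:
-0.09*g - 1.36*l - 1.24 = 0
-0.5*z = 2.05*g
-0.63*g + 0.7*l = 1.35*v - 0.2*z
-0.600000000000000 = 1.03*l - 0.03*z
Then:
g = 6.18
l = -1.32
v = -7.33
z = -25.35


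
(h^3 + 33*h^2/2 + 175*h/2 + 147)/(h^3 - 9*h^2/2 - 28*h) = (h^2 + 13*h + 42)/(h*(h - 8))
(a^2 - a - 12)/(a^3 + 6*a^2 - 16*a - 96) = (a + 3)/(a^2 + 10*a + 24)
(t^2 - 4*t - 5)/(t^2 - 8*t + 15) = (t + 1)/(t - 3)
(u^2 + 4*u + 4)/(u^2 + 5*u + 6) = (u + 2)/(u + 3)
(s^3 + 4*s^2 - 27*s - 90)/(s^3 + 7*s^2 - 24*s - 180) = (s + 3)/(s + 6)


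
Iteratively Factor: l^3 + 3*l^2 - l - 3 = (l + 3)*(l^2 - 1) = (l + 1)*(l + 3)*(l - 1)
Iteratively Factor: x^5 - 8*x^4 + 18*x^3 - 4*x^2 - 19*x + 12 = (x - 1)*(x^4 - 7*x^3 + 11*x^2 + 7*x - 12) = (x - 1)*(x + 1)*(x^3 - 8*x^2 + 19*x - 12) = (x - 4)*(x - 1)*(x + 1)*(x^2 - 4*x + 3) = (x - 4)*(x - 1)^2*(x + 1)*(x - 3)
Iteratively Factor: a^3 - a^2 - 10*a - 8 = (a + 2)*(a^2 - 3*a - 4) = (a + 1)*(a + 2)*(a - 4)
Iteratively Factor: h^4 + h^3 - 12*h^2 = (h + 4)*(h^3 - 3*h^2) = h*(h + 4)*(h^2 - 3*h) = h^2*(h + 4)*(h - 3)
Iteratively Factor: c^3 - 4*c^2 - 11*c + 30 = (c - 2)*(c^2 - 2*c - 15) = (c - 2)*(c + 3)*(c - 5)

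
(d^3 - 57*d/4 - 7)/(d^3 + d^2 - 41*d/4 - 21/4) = (d - 4)/(d - 3)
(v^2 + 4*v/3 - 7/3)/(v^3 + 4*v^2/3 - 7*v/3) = 1/v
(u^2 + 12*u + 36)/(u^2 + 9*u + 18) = (u + 6)/(u + 3)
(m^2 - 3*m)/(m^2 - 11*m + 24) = m/(m - 8)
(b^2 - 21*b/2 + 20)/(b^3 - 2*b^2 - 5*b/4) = 2*(b - 8)/(b*(2*b + 1))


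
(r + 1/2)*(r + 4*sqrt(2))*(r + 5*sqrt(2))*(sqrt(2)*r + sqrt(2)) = sqrt(2)*r^4 + 3*sqrt(2)*r^3/2 + 18*r^3 + 27*r^2 + 81*sqrt(2)*r^2/2 + 9*r + 60*sqrt(2)*r + 20*sqrt(2)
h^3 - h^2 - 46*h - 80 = (h - 8)*(h + 2)*(h + 5)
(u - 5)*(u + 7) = u^2 + 2*u - 35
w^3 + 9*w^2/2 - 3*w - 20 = (w - 2)*(w + 5/2)*(w + 4)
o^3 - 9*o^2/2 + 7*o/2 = o*(o - 7/2)*(o - 1)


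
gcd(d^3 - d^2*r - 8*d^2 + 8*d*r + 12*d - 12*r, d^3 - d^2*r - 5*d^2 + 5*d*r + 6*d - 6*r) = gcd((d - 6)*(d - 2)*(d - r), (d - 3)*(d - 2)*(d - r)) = -d^2 + d*r + 2*d - 2*r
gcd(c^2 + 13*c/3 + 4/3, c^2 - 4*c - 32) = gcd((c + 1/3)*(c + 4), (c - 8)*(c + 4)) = c + 4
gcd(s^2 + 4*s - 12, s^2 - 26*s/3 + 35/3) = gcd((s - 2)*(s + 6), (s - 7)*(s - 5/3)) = 1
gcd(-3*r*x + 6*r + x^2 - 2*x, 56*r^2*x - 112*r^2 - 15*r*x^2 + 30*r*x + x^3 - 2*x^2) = x - 2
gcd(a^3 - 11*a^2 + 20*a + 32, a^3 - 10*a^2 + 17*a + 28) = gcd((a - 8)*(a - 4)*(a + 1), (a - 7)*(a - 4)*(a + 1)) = a^2 - 3*a - 4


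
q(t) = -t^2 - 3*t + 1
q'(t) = -2*t - 3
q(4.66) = -34.70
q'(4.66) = -12.32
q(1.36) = -4.93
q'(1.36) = -5.72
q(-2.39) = 2.46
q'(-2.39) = 1.78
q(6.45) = -59.95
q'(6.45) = -15.90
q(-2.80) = 1.56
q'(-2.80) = 2.60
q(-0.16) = 1.45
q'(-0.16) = -2.68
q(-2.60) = 2.04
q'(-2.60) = 2.20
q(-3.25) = 0.19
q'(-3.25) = 3.50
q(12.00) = -179.00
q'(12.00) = -27.00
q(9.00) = -107.00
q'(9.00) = -21.00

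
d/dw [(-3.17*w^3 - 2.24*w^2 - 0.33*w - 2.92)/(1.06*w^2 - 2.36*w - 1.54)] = (-3.3602*w^4 + 14.9624*w^3 + 20.2816*w^2 + 13.0896*w - 6.383)/(1.1236*w^4 - 5.0032*w^3 + 2.3048*w^2 + 7.2688*w + 2.3716)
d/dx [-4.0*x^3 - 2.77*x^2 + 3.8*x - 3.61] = -12.0*x^2 - 5.54*x + 3.8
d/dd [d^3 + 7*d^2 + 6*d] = 3*d^2 + 14*d + 6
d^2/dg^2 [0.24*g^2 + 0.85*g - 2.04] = 0.480000000000000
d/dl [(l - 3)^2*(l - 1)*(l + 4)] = 4*l^3 - 9*l^2 - 26*l + 51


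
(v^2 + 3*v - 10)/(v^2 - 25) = (v - 2)/(v - 5)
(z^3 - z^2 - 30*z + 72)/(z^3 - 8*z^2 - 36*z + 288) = (z^2 - 7*z + 12)/(z^2 - 14*z + 48)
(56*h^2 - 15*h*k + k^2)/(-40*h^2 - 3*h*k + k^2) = (-7*h + k)/(5*h + k)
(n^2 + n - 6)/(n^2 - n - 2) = (n + 3)/(n + 1)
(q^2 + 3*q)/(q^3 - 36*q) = (q + 3)/(q^2 - 36)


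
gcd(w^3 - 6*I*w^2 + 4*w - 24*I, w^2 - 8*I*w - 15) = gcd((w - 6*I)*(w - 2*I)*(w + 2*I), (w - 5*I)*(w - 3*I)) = 1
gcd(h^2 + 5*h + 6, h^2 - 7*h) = 1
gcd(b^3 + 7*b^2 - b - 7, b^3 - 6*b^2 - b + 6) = b^2 - 1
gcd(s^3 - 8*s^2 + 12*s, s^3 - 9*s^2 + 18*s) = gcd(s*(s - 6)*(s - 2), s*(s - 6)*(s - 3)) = s^2 - 6*s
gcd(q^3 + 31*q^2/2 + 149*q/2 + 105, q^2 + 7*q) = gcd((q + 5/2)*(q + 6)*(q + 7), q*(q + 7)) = q + 7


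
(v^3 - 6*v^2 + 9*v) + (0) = v^3 - 6*v^2 + 9*v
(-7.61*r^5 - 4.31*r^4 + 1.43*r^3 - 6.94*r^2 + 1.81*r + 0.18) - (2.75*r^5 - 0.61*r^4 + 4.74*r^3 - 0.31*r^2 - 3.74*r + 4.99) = -10.36*r^5 - 3.7*r^4 - 3.31*r^3 - 6.63*r^2 + 5.55*r - 4.81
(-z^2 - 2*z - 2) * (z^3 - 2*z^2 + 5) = -z^5 + 2*z^3 - z^2 - 10*z - 10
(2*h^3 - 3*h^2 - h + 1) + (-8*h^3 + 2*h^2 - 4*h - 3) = -6*h^3 - h^2 - 5*h - 2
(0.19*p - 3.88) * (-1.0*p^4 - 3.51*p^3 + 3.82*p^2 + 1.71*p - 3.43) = -0.19*p^5 + 3.2131*p^4 + 14.3446*p^3 - 14.4967*p^2 - 7.2865*p + 13.3084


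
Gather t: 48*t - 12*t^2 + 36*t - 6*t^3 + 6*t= -6*t^3 - 12*t^2 + 90*t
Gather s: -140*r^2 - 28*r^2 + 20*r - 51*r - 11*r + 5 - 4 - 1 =-168*r^2 - 42*r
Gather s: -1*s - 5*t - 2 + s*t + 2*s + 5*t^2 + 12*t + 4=s*(t + 1) + 5*t^2 + 7*t + 2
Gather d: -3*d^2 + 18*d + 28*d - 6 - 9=-3*d^2 + 46*d - 15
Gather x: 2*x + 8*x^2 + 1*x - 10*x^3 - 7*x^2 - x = -10*x^3 + x^2 + 2*x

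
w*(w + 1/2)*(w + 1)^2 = w^4 + 5*w^3/2 + 2*w^2 + w/2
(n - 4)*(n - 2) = n^2 - 6*n + 8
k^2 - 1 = (k - 1)*(k + 1)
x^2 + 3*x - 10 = (x - 2)*(x + 5)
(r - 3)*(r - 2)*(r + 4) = r^3 - r^2 - 14*r + 24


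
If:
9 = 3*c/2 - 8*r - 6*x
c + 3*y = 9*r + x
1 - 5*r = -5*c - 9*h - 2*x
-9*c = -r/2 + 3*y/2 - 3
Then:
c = 190/549 - 80*y/549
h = 2027*y/4941 + 1019/4941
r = 23*y/61 + 14/61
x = -296*y/549 - 944/549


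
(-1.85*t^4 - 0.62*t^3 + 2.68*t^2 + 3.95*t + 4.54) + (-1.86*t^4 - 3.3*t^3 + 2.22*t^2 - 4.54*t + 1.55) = -3.71*t^4 - 3.92*t^3 + 4.9*t^2 - 0.59*t + 6.09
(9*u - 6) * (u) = 9*u^2 - 6*u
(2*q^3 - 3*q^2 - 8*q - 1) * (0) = 0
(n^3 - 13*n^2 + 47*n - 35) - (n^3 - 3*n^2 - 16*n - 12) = -10*n^2 + 63*n - 23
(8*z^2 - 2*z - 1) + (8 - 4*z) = 8*z^2 - 6*z + 7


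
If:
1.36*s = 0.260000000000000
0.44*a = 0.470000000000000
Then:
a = 1.07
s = 0.19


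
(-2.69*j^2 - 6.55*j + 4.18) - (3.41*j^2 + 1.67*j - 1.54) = -6.1*j^2 - 8.22*j + 5.72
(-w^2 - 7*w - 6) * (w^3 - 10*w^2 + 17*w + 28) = -w^5 + 3*w^4 + 47*w^3 - 87*w^2 - 298*w - 168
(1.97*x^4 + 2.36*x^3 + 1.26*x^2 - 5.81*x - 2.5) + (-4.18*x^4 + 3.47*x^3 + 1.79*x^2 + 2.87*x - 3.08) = -2.21*x^4 + 5.83*x^3 + 3.05*x^2 - 2.94*x - 5.58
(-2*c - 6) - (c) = -3*c - 6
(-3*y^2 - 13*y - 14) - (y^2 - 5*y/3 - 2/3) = -4*y^2 - 34*y/3 - 40/3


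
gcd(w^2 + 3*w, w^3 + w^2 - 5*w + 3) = w + 3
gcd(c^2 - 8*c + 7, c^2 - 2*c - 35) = c - 7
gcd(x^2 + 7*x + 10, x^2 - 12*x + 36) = 1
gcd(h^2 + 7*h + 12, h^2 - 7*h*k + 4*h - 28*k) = h + 4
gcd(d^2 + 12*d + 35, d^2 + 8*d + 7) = d + 7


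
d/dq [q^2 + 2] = 2*q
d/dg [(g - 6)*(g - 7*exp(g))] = g - (g - 6)*(7*exp(g) - 1) - 7*exp(g)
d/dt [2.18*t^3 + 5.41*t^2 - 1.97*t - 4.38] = 6.54*t^2 + 10.82*t - 1.97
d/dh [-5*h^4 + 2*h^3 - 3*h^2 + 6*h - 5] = -20*h^3 + 6*h^2 - 6*h + 6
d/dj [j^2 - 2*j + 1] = 2*j - 2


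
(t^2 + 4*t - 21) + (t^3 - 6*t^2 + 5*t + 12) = t^3 - 5*t^2 + 9*t - 9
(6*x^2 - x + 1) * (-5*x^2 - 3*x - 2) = -30*x^4 - 13*x^3 - 14*x^2 - x - 2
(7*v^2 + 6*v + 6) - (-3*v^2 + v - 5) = 10*v^2 + 5*v + 11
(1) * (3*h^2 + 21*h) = 3*h^2 + 21*h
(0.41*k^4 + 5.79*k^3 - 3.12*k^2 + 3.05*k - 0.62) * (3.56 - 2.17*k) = -0.8897*k^5 - 11.1047*k^4 + 27.3828*k^3 - 17.7257*k^2 + 12.2034*k - 2.2072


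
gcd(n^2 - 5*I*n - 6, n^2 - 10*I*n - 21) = n - 3*I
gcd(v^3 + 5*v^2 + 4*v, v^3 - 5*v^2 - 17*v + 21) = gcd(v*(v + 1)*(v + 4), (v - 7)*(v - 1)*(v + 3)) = 1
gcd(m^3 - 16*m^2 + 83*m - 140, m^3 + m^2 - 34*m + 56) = m - 4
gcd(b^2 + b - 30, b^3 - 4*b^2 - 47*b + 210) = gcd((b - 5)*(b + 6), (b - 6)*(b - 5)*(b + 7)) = b - 5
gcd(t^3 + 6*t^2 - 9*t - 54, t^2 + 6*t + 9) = t + 3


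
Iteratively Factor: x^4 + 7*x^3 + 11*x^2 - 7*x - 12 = (x + 1)*(x^3 + 6*x^2 + 5*x - 12) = (x - 1)*(x + 1)*(x^2 + 7*x + 12) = (x - 1)*(x + 1)*(x + 3)*(x + 4)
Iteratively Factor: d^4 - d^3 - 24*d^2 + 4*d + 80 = (d - 2)*(d^3 + d^2 - 22*d - 40) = (d - 2)*(d + 4)*(d^2 - 3*d - 10) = (d - 5)*(d - 2)*(d + 4)*(d + 2)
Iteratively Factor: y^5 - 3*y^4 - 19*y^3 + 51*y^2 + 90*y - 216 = (y + 3)*(y^4 - 6*y^3 - y^2 + 54*y - 72) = (y - 4)*(y + 3)*(y^3 - 2*y^2 - 9*y + 18) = (y - 4)*(y - 3)*(y + 3)*(y^2 + y - 6) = (y - 4)*(y - 3)*(y - 2)*(y + 3)*(y + 3)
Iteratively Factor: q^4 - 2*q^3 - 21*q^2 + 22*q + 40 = (q + 1)*(q^3 - 3*q^2 - 18*q + 40) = (q - 5)*(q + 1)*(q^2 + 2*q - 8) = (q - 5)*(q + 1)*(q + 4)*(q - 2)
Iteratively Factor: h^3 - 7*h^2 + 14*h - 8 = (h - 1)*(h^2 - 6*h + 8) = (h - 4)*(h - 1)*(h - 2)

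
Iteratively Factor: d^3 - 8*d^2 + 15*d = (d)*(d^2 - 8*d + 15) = d*(d - 5)*(d - 3)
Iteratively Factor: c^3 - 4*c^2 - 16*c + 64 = (c + 4)*(c^2 - 8*c + 16) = (c - 4)*(c + 4)*(c - 4)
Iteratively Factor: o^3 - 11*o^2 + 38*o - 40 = (o - 4)*(o^2 - 7*o + 10) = (o - 5)*(o - 4)*(o - 2)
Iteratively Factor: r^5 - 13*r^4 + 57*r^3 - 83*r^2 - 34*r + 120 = (r + 1)*(r^4 - 14*r^3 + 71*r^2 - 154*r + 120) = (r - 5)*(r + 1)*(r^3 - 9*r^2 + 26*r - 24) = (r - 5)*(r - 4)*(r + 1)*(r^2 - 5*r + 6) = (r - 5)*(r - 4)*(r - 3)*(r + 1)*(r - 2)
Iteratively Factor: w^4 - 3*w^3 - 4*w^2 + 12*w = (w - 2)*(w^3 - w^2 - 6*w) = (w - 2)*(w + 2)*(w^2 - 3*w) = w*(w - 2)*(w + 2)*(w - 3)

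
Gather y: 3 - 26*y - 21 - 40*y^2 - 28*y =-40*y^2 - 54*y - 18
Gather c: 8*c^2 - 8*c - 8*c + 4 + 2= 8*c^2 - 16*c + 6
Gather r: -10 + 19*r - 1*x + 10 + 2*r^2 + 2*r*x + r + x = 2*r^2 + r*(2*x + 20)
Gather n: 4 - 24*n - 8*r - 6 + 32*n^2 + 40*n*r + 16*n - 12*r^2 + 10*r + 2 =32*n^2 + n*(40*r - 8) - 12*r^2 + 2*r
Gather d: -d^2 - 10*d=-d^2 - 10*d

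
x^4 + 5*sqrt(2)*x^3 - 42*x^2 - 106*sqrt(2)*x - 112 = (x - 4*sqrt(2))*(x + sqrt(2))^2*(x + 7*sqrt(2))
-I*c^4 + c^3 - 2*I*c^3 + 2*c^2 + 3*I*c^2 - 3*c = c*(c + 3)*(c + I)*(-I*c + I)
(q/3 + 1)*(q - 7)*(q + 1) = q^3/3 - q^2 - 25*q/3 - 7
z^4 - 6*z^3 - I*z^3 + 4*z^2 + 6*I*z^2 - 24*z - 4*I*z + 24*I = (z - 6)*(z - 2*I)*(z - I)*(z + 2*I)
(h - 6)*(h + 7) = h^2 + h - 42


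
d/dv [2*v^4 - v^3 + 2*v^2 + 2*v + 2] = 8*v^3 - 3*v^2 + 4*v + 2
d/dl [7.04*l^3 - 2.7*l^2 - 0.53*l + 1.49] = 21.12*l^2 - 5.4*l - 0.53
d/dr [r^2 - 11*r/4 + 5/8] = 2*r - 11/4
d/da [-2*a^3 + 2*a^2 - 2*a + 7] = -6*a^2 + 4*a - 2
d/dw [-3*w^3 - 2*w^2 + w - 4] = -9*w^2 - 4*w + 1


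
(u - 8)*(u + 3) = u^2 - 5*u - 24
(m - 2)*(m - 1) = m^2 - 3*m + 2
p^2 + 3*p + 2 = (p + 1)*(p + 2)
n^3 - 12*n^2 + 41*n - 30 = (n - 6)*(n - 5)*(n - 1)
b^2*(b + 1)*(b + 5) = b^4 + 6*b^3 + 5*b^2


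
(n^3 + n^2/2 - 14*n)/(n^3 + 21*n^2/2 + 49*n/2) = (2*n^2 + n - 28)/(2*n^2 + 21*n + 49)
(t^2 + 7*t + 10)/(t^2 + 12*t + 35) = (t + 2)/(t + 7)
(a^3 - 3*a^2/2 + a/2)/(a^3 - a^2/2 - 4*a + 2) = a*(a - 1)/(a^2 - 4)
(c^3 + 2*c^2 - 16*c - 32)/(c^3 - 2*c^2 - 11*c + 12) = (c^2 + 6*c + 8)/(c^2 + 2*c - 3)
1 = 1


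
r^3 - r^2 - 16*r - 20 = (r - 5)*(r + 2)^2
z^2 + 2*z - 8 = (z - 2)*(z + 4)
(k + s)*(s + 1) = k*s + k + s^2 + s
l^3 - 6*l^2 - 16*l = l*(l - 8)*(l + 2)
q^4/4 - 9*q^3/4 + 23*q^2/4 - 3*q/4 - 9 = (q/4 + 1/4)*(q - 4)*(q - 3)^2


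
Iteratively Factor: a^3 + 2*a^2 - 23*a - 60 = (a - 5)*(a^2 + 7*a + 12) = (a - 5)*(a + 3)*(a + 4)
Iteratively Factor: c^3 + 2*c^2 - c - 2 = (c - 1)*(c^2 + 3*c + 2) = (c - 1)*(c + 2)*(c + 1)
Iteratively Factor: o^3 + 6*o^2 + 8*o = (o)*(o^2 + 6*o + 8) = o*(o + 2)*(o + 4)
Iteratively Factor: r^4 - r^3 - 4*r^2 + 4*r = (r)*(r^3 - r^2 - 4*r + 4) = r*(r - 1)*(r^2 - 4) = r*(r - 2)*(r - 1)*(r + 2)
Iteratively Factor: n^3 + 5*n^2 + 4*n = (n + 4)*(n^2 + n) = (n + 1)*(n + 4)*(n)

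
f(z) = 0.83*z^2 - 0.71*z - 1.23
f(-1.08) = 0.50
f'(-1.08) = -2.50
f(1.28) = -0.78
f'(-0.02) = -0.74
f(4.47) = 12.18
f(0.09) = -1.29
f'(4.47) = 6.71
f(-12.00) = 126.81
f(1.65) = -0.14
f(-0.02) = -1.22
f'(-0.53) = -1.59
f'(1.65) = 2.03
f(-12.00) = 126.81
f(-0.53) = -0.62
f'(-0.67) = -1.82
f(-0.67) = -0.38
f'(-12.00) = -20.63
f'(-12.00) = -20.63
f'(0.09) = -0.56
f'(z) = 1.66*z - 0.71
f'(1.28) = 1.41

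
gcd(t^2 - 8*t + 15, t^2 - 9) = t - 3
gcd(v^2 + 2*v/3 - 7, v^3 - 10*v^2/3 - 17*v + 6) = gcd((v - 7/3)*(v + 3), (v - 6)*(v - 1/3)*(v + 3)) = v + 3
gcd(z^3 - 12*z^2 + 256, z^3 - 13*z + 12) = z + 4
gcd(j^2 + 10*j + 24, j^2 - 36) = j + 6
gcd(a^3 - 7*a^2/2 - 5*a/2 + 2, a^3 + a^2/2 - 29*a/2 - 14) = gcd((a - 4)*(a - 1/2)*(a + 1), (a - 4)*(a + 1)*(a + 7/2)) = a^2 - 3*a - 4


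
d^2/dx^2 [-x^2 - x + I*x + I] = -2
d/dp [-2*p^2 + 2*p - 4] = 2 - 4*p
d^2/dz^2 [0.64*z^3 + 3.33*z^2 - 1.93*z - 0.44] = 3.84*z + 6.66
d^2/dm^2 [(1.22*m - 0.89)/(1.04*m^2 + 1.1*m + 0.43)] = ((1.22*m - 0.89)*(2.08*m + 1.1)*(4.16*m + 2.2) - (7.6128*m + 0.8328)*(1.04*m^2 + 1.1*m + 0.43))/(1.04*m^2 + 1.1*m + 0.43)^3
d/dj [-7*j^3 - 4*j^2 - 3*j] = -21*j^2 - 8*j - 3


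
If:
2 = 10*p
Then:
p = 1/5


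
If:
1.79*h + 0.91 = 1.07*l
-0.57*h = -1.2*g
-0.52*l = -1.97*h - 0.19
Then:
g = 0.11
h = 0.23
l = 1.23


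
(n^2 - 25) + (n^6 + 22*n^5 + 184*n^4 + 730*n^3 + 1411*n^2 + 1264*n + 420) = n^6 + 22*n^5 + 184*n^4 + 730*n^3 + 1412*n^2 + 1264*n + 395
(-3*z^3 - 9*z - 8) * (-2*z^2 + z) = 6*z^5 - 3*z^4 + 18*z^3 + 7*z^2 - 8*z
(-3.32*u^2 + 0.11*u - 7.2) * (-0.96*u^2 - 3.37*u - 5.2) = 3.1872*u^4 + 11.0828*u^3 + 23.8053*u^2 + 23.692*u + 37.44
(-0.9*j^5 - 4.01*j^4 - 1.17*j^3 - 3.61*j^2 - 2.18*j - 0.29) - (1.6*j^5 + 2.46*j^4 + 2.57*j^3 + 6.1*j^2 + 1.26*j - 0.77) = -2.5*j^5 - 6.47*j^4 - 3.74*j^3 - 9.71*j^2 - 3.44*j + 0.48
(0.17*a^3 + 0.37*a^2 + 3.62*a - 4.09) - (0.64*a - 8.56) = 0.17*a^3 + 0.37*a^2 + 2.98*a + 4.47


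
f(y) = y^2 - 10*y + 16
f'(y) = 2*y - 10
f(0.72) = 9.32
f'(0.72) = -8.56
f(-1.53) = 33.64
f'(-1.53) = -13.06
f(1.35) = 4.32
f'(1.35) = -7.30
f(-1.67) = 35.49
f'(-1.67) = -13.34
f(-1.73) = 36.29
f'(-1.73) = -13.46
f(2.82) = -4.25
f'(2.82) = -4.36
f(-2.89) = 53.25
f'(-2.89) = -15.78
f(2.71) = -3.76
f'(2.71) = -4.58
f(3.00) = -5.00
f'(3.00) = -4.00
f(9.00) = 7.00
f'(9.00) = 8.00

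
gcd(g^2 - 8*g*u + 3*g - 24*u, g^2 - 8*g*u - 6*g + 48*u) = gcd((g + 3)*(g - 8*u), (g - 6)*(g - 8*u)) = -g + 8*u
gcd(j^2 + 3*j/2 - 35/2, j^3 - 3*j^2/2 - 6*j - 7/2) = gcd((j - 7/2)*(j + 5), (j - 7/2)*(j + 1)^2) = j - 7/2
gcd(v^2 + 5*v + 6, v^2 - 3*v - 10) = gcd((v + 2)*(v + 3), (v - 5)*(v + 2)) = v + 2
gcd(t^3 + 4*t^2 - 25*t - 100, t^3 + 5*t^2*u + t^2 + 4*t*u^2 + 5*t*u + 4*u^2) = 1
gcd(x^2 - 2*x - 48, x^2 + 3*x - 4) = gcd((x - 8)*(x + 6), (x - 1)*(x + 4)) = 1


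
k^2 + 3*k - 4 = (k - 1)*(k + 4)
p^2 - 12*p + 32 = (p - 8)*(p - 4)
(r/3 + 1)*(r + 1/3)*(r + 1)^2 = r^4/3 + 16*r^3/9 + 26*r^2/9 + 16*r/9 + 1/3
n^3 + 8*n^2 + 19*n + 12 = (n + 1)*(n + 3)*(n + 4)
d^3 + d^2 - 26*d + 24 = (d - 4)*(d - 1)*(d + 6)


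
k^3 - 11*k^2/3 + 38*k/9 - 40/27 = (k - 5/3)*(k - 4/3)*(k - 2/3)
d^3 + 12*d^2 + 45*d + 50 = (d + 2)*(d + 5)^2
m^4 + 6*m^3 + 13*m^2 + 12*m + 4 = (m + 1)^2*(m + 2)^2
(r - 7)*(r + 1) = r^2 - 6*r - 7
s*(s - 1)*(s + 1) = s^3 - s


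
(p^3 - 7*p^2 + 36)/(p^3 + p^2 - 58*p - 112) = (p^2 - 9*p + 18)/(p^2 - p - 56)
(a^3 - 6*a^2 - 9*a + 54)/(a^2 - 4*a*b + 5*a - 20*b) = (a^3 - 6*a^2 - 9*a + 54)/(a^2 - 4*a*b + 5*a - 20*b)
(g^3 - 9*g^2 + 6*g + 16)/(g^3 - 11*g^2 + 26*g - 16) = (g + 1)/(g - 1)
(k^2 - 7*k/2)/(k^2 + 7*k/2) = (2*k - 7)/(2*k + 7)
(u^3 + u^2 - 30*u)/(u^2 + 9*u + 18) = u*(u - 5)/(u + 3)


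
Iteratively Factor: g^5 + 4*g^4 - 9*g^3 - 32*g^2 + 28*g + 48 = (g + 4)*(g^4 - 9*g^2 + 4*g + 12) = (g + 1)*(g + 4)*(g^3 - g^2 - 8*g + 12) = (g - 2)*(g + 1)*(g + 4)*(g^2 + g - 6) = (g - 2)^2*(g + 1)*(g + 4)*(g + 3)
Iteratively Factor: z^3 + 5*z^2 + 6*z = (z + 3)*(z^2 + 2*z) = (z + 2)*(z + 3)*(z)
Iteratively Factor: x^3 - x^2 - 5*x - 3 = (x + 1)*(x^2 - 2*x - 3) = (x + 1)^2*(x - 3)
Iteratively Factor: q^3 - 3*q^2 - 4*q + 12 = (q - 2)*(q^2 - q - 6) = (q - 2)*(q + 2)*(q - 3)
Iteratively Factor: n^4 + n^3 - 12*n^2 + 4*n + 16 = (n + 1)*(n^3 - 12*n + 16) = (n - 2)*(n + 1)*(n^2 + 2*n - 8) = (n - 2)^2*(n + 1)*(n + 4)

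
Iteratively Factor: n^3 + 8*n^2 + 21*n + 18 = (n + 3)*(n^2 + 5*n + 6) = (n + 3)^2*(n + 2)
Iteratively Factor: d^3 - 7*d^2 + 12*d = (d - 4)*(d^2 - 3*d) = d*(d - 4)*(d - 3)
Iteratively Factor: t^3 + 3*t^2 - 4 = (t + 2)*(t^2 + t - 2) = (t + 2)^2*(t - 1)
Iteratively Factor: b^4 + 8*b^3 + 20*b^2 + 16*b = (b)*(b^3 + 8*b^2 + 20*b + 16) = b*(b + 4)*(b^2 + 4*b + 4) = b*(b + 2)*(b + 4)*(b + 2)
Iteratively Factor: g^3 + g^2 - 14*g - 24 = (g - 4)*(g^2 + 5*g + 6) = (g - 4)*(g + 2)*(g + 3)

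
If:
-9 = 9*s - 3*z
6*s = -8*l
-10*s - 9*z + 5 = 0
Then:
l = 33/74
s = -22/37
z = 45/37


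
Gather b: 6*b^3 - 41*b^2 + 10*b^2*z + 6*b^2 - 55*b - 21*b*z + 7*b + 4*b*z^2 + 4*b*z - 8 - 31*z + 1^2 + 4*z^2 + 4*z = 6*b^3 + b^2*(10*z - 35) + b*(4*z^2 - 17*z - 48) + 4*z^2 - 27*z - 7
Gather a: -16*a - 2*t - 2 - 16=-16*a - 2*t - 18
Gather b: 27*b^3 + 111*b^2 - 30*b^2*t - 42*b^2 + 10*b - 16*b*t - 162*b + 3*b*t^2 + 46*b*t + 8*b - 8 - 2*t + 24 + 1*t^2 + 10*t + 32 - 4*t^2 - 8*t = 27*b^3 + b^2*(69 - 30*t) + b*(3*t^2 + 30*t - 144) - 3*t^2 + 48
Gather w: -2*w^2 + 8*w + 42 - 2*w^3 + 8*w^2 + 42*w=-2*w^3 + 6*w^2 + 50*w + 42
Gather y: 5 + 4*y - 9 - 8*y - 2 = -4*y - 6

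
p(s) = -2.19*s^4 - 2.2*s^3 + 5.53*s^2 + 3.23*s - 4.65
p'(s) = -8.76*s^3 - 6.6*s^2 + 11.06*s + 3.23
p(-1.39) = -0.72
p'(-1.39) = -1.37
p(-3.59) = -206.95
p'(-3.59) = 283.77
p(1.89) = -21.59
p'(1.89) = -58.58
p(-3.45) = -169.89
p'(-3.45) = 246.23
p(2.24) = -49.53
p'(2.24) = -103.57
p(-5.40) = -1376.59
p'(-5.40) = 1130.43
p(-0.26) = -5.09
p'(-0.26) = 0.06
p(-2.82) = -58.94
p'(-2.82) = 116.00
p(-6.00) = -2187.99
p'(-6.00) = 1591.43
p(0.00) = -4.65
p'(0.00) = 3.23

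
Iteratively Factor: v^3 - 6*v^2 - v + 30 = (v + 2)*(v^2 - 8*v + 15) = (v - 5)*(v + 2)*(v - 3)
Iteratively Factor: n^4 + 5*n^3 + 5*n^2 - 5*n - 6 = (n + 1)*(n^3 + 4*n^2 + n - 6) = (n - 1)*(n + 1)*(n^2 + 5*n + 6) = (n - 1)*(n + 1)*(n + 2)*(n + 3)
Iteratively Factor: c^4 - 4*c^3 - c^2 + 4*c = (c)*(c^3 - 4*c^2 - c + 4) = c*(c - 1)*(c^2 - 3*c - 4) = c*(c - 4)*(c - 1)*(c + 1)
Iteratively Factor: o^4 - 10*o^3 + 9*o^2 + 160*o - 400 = (o + 4)*(o^3 - 14*o^2 + 65*o - 100) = (o - 5)*(o + 4)*(o^2 - 9*o + 20) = (o - 5)^2*(o + 4)*(o - 4)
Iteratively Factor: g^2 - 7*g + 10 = (g - 2)*(g - 5)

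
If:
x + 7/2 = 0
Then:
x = -7/2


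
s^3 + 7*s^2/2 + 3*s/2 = s*(s + 1/2)*(s + 3)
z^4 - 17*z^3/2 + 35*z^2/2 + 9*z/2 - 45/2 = (z - 5)*(z - 3)*(z - 3/2)*(z + 1)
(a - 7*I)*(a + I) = a^2 - 6*I*a + 7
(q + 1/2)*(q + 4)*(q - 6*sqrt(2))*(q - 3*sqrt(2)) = q^4 - 9*sqrt(2)*q^3 + 9*q^3/2 - 81*sqrt(2)*q^2/2 + 38*q^2 - 18*sqrt(2)*q + 162*q + 72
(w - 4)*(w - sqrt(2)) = w^2 - 4*w - sqrt(2)*w + 4*sqrt(2)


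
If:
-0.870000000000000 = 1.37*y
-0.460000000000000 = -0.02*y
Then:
No Solution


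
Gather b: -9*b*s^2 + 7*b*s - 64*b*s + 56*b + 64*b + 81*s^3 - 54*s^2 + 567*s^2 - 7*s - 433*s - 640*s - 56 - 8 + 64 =b*(-9*s^2 - 57*s + 120) + 81*s^3 + 513*s^2 - 1080*s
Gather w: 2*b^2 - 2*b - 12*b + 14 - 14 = 2*b^2 - 14*b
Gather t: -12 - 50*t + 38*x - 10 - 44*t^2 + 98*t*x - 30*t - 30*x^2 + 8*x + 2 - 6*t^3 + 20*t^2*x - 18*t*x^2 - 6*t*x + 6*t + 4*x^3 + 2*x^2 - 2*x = -6*t^3 + t^2*(20*x - 44) + t*(-18*x^2 + 92*x - 74) + 4*x^3 - 28*x^2 + 44*x - 20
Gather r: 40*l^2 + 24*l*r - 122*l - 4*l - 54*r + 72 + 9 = 40*l^2 - 126*l + r*(24*l - 54) + 81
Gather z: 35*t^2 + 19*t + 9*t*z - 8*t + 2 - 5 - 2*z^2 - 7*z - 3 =35*t^2 + 11*t - 2*z^2 + z*(9*t - 7) - 6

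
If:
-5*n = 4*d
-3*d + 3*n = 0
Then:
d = 0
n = 0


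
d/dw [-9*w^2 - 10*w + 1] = -18*w - 10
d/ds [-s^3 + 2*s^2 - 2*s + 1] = -3*s^2 + 4*s - 2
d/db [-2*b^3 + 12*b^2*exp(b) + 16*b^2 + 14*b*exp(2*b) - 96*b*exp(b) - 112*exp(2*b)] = 12*b^2*exp(b) - 6*b^2 + 28*b*exp(2*b) - 72*b*exp(b) + 32*b - 210*exp(2*b) - 96*exp(b)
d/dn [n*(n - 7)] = 2*n - 7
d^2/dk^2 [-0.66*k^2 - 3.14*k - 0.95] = -1.32000000000000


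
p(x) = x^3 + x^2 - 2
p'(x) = 3*x^2 + 2*x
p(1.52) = 3.82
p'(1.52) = 9.97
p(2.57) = 21.58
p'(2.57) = 24.95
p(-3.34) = -28.10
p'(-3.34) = 26.79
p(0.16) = -1.97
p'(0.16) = 0.40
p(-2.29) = -8.76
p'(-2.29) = 11.15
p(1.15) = 0.84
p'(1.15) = 6.27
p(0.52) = -1.59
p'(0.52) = 1.85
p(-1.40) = -2.78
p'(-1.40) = 3.08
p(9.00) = 808.00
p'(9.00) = 261.00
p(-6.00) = -182.00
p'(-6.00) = 96.00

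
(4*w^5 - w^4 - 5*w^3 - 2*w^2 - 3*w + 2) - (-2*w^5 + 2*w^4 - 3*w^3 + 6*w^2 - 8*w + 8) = 6*w^5 - 3*w^4 - 2*w^3 - 8*w^2 + 5*w - 6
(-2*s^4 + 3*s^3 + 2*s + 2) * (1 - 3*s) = 6*s^5 - 11*s^4 + 3*s^3 - 6*s^2 - 4*s + 2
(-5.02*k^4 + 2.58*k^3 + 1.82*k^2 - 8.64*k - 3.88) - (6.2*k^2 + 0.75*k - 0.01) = -5.02*k^4 + 2.58*k^3 - 4.38*k^2 - 9.39*k - 3.87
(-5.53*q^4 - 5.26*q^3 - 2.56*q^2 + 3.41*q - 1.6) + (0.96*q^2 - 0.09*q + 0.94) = -5.53*q^4 - 5.26*q^3 - 1.6*q^2 + 3.32*q - 0.66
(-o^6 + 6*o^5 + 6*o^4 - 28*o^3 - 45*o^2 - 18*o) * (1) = -o^6 + 6*o^5 + 6*o^4 - 28*o^3 - 45*o^2 - 18*o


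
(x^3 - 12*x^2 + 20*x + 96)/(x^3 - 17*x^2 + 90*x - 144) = (x + 2)/(x - 3)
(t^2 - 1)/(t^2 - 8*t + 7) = (t + 1)/(t - 7)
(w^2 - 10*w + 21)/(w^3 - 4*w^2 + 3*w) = (w - 7)/(w*(w - 1))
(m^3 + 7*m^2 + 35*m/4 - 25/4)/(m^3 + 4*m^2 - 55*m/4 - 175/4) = (2*m - 1)/(2*m - 7)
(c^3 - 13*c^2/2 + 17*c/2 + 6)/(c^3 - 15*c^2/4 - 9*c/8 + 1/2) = 4*(c - 3)/(4*c - 1)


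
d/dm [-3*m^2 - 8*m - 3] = -6*m - 8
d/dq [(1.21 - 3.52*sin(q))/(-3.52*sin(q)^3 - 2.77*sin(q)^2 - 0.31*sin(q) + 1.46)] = (-24.7808*sin(q)^3 + 3.0272*sin(q)^2 + 6.7034*sin(q) - 4.7641)*cos(q)/(12.3904*sin(q)^6 + 19.5008*sin(q)^5 + 9.8553*sin(q)^4 - 8.561*sin(q)^3 - 7.9923*sin(q)^2 - 0.9052*sin(q) + 2.1316)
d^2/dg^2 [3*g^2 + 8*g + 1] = 6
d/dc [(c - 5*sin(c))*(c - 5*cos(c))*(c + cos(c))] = -(c - 5*sin(c))*(c - 5*cos(c))*(sin(c) - 1) + (c - 5*sin(c))*(c + cos(c))*(5*sin(c) + 1) - (c - 5*cos(c))*(c + cos(c))*(5*cos(c) - 1)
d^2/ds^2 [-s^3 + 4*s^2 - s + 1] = 8 - 6*s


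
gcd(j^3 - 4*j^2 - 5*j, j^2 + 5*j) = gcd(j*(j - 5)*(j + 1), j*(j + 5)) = j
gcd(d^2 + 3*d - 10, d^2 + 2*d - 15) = d + 5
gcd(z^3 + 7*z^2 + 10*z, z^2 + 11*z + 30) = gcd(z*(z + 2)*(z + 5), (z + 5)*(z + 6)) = z + 5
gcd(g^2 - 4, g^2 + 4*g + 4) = g + 2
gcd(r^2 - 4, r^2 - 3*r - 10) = r + 2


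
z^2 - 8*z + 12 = (z - 6)*(z - 2)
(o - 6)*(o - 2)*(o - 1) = o^3 - 9*o^2 + 20*o - 12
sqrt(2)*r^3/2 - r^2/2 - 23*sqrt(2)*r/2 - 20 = (r - 4*sqrt(2))*(r + 5*sqrt(2)/2)*(sqrt(2)*r/2 + 1)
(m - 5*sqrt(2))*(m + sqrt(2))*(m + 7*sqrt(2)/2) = m^3 - sqrt(2)*m^2/2 - 38*m - 35*sqrt(2)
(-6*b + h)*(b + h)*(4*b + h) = -24*b^3 - 26*b^2*h - b*h^2 + h^3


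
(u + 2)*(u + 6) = u^2 + 8*u + 12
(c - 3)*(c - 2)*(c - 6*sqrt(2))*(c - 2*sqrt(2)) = c^4 - 8*sqrt(2)*c^3 - 5*c^3 + 30*c^2 + 40*sqrt(2)*c^2 - 120*c - 48*sqrt(2)*c + 144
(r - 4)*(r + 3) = r^2 - r - 12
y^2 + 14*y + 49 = (y + 7)^2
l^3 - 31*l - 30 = (l - 6)*(l + 1)*(l + 5)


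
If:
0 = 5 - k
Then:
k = 5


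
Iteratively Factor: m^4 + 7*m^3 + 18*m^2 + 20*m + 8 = (m + 1)*(m^3 + 6*m^2 + 12*m + 8) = (m + 1)*(m + 2)*(m^2 + 4*m + 4) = (m + 1)*(m + 2)^2*(m + 2)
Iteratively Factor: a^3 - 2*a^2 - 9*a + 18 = (a - 3)*(a^2 + a - 6) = (a - 3)*(a + 3)*(a - 2)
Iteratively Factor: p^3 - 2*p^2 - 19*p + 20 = (p - 1)*(p^2 - p - 20) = (p - 5)*(p - 1)*(p + 4)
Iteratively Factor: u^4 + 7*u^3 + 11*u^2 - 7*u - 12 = (u + 1)*(u^3 + 6*u^2 + 5*u - 12) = (u + 1)*(u + 3)*(u^2 + 3*u - 4) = (u + 1)*(u + 3)*(u + 4)*(u - 1)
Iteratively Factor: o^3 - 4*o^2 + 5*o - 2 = (o - 1)*(o^2 - 3*o + 2) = (o - 1)^2*(o - 2)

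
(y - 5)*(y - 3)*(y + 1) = y^3 - 7*y^2 + 7*y + 15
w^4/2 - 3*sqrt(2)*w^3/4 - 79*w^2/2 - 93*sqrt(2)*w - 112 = (w/2 + sqrt(2))*(w - 8*sqrt(2))*(w + sqrt(2))*(w + 7*sqrt(2)/2)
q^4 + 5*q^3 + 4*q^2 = q^2*(q + 1)*(q + 4)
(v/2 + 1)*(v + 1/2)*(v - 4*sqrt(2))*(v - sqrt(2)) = v^4/2 - 5*sqrt(2)*v^3/2 + 5*v^3/4 - 25*sqrt(2)*v^2/4 + 9*v^2/2 - 5*sqrt(2)*v/2 + 10*v + 4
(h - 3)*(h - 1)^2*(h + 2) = h^4 - 3*h^3 - 3*h^2 + 11*h - 6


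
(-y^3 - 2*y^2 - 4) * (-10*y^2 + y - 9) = 10*y^5 + 19*y^4 + 7*y^3 + 58*y^2 - 4*y + 36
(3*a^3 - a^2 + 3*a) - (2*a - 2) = 3*a^3 - a^2 + a + 2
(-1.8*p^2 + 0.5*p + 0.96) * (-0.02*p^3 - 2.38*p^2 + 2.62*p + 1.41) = 0.036*p^5 + 4.274*p^4 - 5.9252*p^3 - 3.5128*p^2 + 3.2202*p + 1.3536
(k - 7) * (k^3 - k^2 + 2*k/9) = k^4 - 8*k^3 + 65*k^2/9 - 14*k/9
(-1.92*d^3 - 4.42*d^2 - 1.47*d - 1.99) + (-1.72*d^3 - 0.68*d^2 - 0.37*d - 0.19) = -3.64*d^3 - 5.1*d^2 - 1.84*d - 2.18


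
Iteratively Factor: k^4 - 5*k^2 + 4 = (k + 1)*(k^3 - k^2 - 4*k + 4) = (k - 2)*(k + 1)*(k^2 + k - 2) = (k - 2)*(k - 1)*(k + 1)*(k + 2)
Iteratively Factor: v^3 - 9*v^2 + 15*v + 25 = (v + 1)*(v^2 - 10*v + 25) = (v - 5)*(v + 1)*(v - 5)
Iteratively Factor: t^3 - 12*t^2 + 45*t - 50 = (t - 5)*(t^2 - 7*t + 10) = (t - 5)^2*(t - 2)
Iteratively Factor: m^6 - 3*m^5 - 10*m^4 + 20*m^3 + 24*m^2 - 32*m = (m + 2)*(m^5 - 5*m^4 + 20*m^2 - 16*m) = (m - 1)*(m + 2)*(m^4 - 4*m^3 - 4*m^2 + 16*m) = m*(m - 1)*(m + 2)*(m^3 - 4*m^2 - 4*m + 16) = m*(m - 4)*(m - 1)*(m + 2)*(m^2 - 4) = m*(m - 4)*(m - 2)*(m - 1)*(m + 2)*(m + 2)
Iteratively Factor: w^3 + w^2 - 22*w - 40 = (w + 4)*(w^2 - 3*w - 10) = (w - 5)*(w + 4)*(w + 2)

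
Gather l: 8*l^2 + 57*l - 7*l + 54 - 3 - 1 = 8*l^2 + 50*l + 50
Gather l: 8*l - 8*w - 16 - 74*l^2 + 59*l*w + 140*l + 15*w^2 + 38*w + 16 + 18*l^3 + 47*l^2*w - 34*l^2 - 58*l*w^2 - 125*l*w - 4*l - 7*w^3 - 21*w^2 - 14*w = 18*l^3 + l^2*(47*w - 108) + l*(-58*w^2 - 66*w + 144) - 7*w^3 - 6*w^2 + 16*w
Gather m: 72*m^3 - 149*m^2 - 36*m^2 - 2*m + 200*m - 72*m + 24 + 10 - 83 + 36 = 72*m^3 - 185*m^2 + 126*m - 13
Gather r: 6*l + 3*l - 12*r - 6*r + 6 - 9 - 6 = 9*l - 18*r - 9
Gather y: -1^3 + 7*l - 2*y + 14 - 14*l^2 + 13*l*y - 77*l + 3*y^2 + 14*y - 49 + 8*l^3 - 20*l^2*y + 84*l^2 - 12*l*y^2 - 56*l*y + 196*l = 8*l^3 + 70*l^2 + 126*l + y^2*(3 - 12*l) + y*(-20*l^2 - 43*l + 12) - 36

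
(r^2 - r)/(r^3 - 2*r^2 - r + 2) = r/(r^2 - r - 2)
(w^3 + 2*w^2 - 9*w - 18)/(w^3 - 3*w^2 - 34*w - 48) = (w - 3)/(w - 8)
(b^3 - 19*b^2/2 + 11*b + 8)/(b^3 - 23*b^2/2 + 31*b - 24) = (2*b + 1)/(2*b - 3)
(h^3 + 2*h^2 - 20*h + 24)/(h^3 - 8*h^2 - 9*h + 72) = (h^3 + 2*h^2 - 20*h + 24)/(h^3 - 8*h^2 - 9*h + 72)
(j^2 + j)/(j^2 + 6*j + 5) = j/(j + 5)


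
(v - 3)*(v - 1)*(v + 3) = v^3 - v^2 - 9*v + 9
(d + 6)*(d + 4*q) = d^2 + 4*d*q + 6*d + 24*q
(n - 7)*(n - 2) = n^2 - 9*n + 14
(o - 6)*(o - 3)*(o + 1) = o^3 - 8*o^2 + 9*o + 18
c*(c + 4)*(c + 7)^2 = c^4 + 18*c^3 + 105*c^2 + 196*c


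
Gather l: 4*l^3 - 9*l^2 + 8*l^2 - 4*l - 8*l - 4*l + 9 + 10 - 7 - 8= 4*l^3 - l^2 - 16*l + 4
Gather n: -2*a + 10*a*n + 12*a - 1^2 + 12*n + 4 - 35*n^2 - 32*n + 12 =10*a - 35*n^2 + n*(10*a - 20) + 15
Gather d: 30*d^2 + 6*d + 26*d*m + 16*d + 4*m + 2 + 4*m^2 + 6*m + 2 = 30*d^2 + d*(26*m + 22) + 4*m^2 + 10*m + 4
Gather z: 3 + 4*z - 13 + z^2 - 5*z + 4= z^2 - z - 6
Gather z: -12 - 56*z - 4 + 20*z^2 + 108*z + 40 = 20*z^2 + 52*z + 24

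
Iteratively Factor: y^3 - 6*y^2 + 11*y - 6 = (y - 3)*(y^2 - 3*y + 2) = (y - 3)*(y - 2)*(y - 1)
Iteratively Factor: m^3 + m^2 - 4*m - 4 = (m + 1)*(m^2 - 4) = (m - 2)*(m + 1)*(m + 2)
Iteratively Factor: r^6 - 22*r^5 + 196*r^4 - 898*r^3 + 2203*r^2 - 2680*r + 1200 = (r - 5)*(r^5 - 17*r^4 + 111*r^3 - 343*r^2 + 488*r - 240) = (r - 5)*(r - 1)*(r^4 - 16*r^3 + 95*r^2 - 248*r + 240) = (r - 5)^2*(r - 1)*(r^3 - 11*r^2 + 40*r - 48) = (r - 5)^2*(r - 3)*(r - 1)*(r^2 - 8*r + 16) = (r - 5)^2*(r - 4)*(r - 3)*(r - 1)*(r - 4)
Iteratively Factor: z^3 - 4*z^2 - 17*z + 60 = (z - 5)*(z^2 + z - 12) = (z - 5)*(z + 4)*(z - 3)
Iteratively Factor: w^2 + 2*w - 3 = (w - 1)*(w + 3)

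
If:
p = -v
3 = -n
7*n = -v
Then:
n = -3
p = -21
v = 21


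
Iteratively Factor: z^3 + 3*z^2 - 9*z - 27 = (z - 3)*(z^2 + 6*z + 9) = (z - 3)*(z + 3)*(z + 3)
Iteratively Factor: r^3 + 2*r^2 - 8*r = (r - 2)*(r^2 + 4*r) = (r - 2)*(r + 4)*(r)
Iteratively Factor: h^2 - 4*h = (h)*(h - 4)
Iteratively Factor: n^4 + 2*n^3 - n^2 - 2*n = (n + 2)*(n^3 - n) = (n - 1)*(n + 2)*(n^2 + n) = n*(n - 1)*(n + 2)*(n + 1)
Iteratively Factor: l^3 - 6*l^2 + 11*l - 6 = (l - 1)*(l^2 - 5*l + 6) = (l - 3)*(l - 1)*(l - 2)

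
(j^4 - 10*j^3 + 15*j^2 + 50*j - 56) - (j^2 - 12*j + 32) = j^4 - 10*j^3 + 14*j^2 + 62*j - 88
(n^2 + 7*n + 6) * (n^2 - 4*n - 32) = n^4 + 3*n^3 - 54*n^2 - 248*n - 192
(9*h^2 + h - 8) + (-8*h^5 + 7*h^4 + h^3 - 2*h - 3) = -8*h^5 + 7*h^4 + h^3 + 9*h^2 - h - 11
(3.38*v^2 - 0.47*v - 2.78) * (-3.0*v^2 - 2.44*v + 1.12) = -10.14*v^4 - 6.8372*v^3 + 13.2724*v^2 + 6.2568*v - 3.1136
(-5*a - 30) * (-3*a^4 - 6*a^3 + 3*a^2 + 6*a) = 15*a^5 + 120*a^4 + 165*a^3 - 120*a^2 - 180*a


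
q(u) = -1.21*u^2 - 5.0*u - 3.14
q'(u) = -2.42*u - 5.0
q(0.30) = -4.75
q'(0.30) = -5.73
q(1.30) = -11.68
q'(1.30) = -8.15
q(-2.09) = 2.02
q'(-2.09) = 0.06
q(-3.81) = -1.65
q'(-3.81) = 4.22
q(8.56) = -134.60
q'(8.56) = -25.72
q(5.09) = -59.94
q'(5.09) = -17.32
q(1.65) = -14.68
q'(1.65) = -8.99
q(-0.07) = -2.80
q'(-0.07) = -4.83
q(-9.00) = -56.15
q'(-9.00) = 16.78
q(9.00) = -146.15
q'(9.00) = -26.78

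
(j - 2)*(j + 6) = j^2 + 4*j - 12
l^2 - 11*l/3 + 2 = (l - 3)*(l - 2/3)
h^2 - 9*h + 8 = (h - 8)*(h - 1)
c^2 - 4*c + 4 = (c - 2)^2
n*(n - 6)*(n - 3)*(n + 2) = n^4 - 7*n^3 + 36*n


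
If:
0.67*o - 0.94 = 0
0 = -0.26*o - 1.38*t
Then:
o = 1.40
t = -0.26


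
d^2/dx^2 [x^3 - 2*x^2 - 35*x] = 6*x - 4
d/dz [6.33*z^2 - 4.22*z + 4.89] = 12.66*z - 4.22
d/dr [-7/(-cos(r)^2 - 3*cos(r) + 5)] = 7*(2*cos(r) + 3)*sin(r)/(cos(r)^2 + 3*cos(r) - 5)^2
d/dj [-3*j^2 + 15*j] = 15 - 6*j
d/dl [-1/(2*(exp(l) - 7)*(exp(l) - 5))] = (exp(l) - 6)*exp(l)/((exp(l) - 7)^2*(exp(l) - 5)^2)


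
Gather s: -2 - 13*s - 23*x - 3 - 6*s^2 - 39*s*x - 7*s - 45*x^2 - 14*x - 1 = -6*s^2 + s*(-39*x - 20) - 45*x^2 - 37*x - 6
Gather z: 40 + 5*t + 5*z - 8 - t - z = 4*t + 4*z + 32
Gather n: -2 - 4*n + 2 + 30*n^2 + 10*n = 30*n^2 + 6*n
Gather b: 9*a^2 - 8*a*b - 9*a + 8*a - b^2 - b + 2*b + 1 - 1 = 9*a^2 - a - b^2 + b*(1 - 8*a)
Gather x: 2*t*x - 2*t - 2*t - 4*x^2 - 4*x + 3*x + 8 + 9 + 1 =-4*t - 4*x^2 + x*(2*t - 1) + 18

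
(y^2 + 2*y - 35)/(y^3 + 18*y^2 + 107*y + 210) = (y - 5)/(y^2 + 11*y + 30)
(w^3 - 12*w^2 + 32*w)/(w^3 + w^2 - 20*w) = (w - 8)/(w + 5)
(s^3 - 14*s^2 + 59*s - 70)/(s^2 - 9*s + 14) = s - 5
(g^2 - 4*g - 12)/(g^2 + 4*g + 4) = (g - 6)/(g + 2)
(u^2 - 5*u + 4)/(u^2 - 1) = (u - 4)/(u + 1)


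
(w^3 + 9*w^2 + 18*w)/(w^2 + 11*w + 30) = w*(w + 3)/(w + 5)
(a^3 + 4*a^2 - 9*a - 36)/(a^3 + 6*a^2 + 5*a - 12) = (a - 3)/(a - 1)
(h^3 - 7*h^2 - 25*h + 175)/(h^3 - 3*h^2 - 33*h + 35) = (h - 5)/(h - 1)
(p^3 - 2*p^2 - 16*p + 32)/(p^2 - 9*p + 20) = (p^2 + 2*p - 8)/(p - 5)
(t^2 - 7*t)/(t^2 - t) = (t - 7)/(t - 1)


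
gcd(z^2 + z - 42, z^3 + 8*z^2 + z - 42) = z + 7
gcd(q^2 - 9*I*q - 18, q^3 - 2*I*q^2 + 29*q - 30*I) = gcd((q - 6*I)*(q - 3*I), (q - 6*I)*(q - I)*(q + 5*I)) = q - 6*I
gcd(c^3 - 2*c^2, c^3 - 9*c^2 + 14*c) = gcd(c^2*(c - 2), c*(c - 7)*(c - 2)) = c^2 - 2*c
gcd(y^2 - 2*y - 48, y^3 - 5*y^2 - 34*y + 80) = y - 8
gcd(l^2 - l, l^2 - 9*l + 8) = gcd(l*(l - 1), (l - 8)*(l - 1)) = l - 1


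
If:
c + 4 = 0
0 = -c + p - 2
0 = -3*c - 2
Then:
No Solution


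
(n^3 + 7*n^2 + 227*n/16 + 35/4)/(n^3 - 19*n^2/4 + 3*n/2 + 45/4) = (n^2 + 23*n/4 + 7)/(n^2 - 6*n + 9)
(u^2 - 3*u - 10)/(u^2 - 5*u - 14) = (u - 5)/(u - 7)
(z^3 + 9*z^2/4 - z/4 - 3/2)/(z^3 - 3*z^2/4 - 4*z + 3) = (z + 1)/(z - 2)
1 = 1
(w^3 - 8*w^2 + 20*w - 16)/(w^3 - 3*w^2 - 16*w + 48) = (w^2 - 4*w + 4)/(w^2 + w - 12)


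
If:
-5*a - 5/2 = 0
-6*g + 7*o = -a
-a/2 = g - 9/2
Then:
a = -1/2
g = 19/4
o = 29/7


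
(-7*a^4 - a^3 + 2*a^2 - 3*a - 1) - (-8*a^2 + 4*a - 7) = -7*a^4 - a^3 + 10*a^2 - 7*a + 6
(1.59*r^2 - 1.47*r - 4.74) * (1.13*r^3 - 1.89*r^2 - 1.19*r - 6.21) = 1.7967*r^5 - 4.6662*r^4 - 4.47*r^3 + 0.834*r^2 + 14.7693*r + 29.4354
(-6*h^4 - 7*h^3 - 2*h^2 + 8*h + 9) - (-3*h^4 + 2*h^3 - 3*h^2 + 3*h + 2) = -3*h^4 - 9*h^3 + h^2 + 5*h + 7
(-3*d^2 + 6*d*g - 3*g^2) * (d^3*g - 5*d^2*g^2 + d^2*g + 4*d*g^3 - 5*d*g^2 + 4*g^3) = -3*d^5*g + 21*d^4*g^2 - 3*d^4*g - 45*d^3*g^3 + 21*d^3*g^2 + 39*d^2*g^4 - 45*d^2*g^3 - 12*d*g^5 + 39*d*g^4 - 12*g^5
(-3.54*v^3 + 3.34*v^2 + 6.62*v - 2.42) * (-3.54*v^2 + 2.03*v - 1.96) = 12.5316*v^5 - 19.0098*v^4 - 9.7162*v^3 + 15.459*v^2 - 17.8878*v + 4.7432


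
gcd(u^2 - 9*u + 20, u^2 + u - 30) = u - 5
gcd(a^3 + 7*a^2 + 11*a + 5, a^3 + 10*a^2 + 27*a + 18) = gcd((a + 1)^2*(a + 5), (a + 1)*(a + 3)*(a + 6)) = a + 1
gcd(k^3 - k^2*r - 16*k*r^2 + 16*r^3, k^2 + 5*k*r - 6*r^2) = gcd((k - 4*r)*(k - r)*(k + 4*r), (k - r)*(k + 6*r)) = -k + r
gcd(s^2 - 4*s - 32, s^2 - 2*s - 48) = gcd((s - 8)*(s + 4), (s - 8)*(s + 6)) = s - 8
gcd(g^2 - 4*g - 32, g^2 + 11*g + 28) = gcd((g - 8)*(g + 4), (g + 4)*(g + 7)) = g + 4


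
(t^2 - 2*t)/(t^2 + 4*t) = (t - 2)/(t + 4)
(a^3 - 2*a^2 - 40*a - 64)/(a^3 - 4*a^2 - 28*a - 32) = (a + 4)/(a + 2)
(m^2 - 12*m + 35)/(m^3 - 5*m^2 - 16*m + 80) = (m - 7)/(m^2 - 16)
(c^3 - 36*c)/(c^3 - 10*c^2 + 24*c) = (c + 6)/(c - 4)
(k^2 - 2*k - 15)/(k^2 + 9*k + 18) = (k - 5)/(k + 6)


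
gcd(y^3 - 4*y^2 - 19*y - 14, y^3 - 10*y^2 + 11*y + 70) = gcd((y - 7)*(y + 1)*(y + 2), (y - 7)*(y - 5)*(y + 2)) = y^2 - 5*y - 14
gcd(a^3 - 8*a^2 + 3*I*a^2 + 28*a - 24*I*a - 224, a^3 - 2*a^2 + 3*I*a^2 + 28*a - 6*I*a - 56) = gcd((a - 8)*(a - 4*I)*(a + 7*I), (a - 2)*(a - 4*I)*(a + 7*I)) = a^2 + 3*I*a + 28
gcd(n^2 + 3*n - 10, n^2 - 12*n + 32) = 1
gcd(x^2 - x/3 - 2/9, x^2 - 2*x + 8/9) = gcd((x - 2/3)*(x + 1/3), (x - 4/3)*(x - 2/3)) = x - 2/3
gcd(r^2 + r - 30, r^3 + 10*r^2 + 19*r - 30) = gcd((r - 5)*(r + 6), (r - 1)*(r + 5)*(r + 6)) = r + 6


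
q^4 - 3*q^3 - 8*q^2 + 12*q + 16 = (q - 4)*(q - 2)*(q + 1)*(q + 2)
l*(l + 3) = l^2 + 3*l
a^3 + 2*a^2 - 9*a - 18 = (a - 3)*(a + 2)*(a + 3)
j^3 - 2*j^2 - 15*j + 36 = (j - 3)^2*(j + 4)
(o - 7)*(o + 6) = o^2 - o - 42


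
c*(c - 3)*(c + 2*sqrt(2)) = c^3 - 3*c^2 + 2*sqrt(2)*c^2 - 6*sqrt(2)*c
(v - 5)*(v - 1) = v^2 - 6*v + 5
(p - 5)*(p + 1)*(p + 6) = p^3 + 2*p^2 - 29*p - 30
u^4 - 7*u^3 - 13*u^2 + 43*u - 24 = (u - 8)*(u - 1)^2*(u + 3)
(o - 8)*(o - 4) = o^2 - 12*o + 32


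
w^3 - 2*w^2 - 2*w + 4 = (w - 2)*(w - sqrt(2))*(w + sqrt(2))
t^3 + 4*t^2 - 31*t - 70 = (t - 5)*(t + 2)*(t + 7)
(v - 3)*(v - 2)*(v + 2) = v^3 - 3*v^2 - 4*v + 12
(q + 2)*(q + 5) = q^2 + 7*q + 10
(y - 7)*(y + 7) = y^2 - 49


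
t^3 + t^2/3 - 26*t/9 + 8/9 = (t - 4/3)*(t - 1/3)*(t + 2)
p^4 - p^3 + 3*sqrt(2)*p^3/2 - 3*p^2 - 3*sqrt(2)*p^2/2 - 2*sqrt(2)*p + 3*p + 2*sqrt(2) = (p - 1)*(p - sqrt(2))*(p + sqrt(2)/2)*(p + 2*sqrt(2))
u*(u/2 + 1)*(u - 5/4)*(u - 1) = u^4/2 - u^3/8 - 13*u^2/8 + 5*u/4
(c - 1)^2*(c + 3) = c^3 + c^2 - 5*c + 3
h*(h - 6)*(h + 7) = h^3 + h^2 - 42*h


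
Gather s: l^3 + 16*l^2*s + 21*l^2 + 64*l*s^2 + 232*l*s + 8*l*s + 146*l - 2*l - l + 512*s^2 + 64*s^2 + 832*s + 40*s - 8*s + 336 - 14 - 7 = l^3 + 21*l^2 + 143*l + s^2*(64*l + 576) + s*(16*l^2 + 240*l + 864) + 315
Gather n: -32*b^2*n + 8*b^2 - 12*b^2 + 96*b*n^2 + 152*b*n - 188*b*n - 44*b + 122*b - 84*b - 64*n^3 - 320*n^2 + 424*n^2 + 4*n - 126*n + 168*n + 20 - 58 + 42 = -4*b^2 - 6*b - 64*n^3 + n^2*(96*b + 104) + n*(-32*b^2 - 36*b + 46) + 4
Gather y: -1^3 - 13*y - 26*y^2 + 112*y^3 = 112*y^3 - 26*y^2 - 13*y - 1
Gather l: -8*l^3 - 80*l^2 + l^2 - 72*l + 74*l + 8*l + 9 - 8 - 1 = -8*l^3 - 79*l^2 + 10*l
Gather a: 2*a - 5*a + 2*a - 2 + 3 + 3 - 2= 2 - a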